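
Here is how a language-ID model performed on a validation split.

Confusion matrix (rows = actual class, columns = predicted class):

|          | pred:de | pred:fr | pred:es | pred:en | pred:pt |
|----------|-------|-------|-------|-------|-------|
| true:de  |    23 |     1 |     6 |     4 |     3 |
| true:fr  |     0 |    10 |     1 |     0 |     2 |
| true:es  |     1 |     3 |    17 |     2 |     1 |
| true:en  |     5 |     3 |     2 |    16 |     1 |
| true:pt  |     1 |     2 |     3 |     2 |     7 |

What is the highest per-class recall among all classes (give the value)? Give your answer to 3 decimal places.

0.769

Per-class recall (TP/(TP+FN)):
  de: TP=23, FN=1+6+4+3=14 → 23/37 = 0.6216
  fr: TP=10, FN=0+1+0+2=3 → 10/13 = 0.7692
  es: TP=17, FN=1+3+2+1=7 → 17/24 = 0.7083
  en: TP=16, FN=5+3+2+1=11 → 16/27 = 0.5926
  pt: TP=7, FN=1+2+3+2=8 → 7/15 = 0.4667
Highest is class 'fr' with recall = 0.769.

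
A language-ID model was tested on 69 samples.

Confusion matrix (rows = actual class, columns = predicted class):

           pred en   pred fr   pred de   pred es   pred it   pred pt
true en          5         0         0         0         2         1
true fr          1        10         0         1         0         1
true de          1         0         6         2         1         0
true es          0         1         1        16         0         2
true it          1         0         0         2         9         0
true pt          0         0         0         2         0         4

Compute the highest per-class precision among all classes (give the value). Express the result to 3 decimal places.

0.909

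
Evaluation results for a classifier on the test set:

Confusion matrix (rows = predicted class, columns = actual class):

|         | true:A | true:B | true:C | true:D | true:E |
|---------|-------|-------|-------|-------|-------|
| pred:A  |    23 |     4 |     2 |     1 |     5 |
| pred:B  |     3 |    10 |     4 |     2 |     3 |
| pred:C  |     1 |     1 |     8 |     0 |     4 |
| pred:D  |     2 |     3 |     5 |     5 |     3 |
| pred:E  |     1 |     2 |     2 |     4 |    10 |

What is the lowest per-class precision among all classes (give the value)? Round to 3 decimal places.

0.278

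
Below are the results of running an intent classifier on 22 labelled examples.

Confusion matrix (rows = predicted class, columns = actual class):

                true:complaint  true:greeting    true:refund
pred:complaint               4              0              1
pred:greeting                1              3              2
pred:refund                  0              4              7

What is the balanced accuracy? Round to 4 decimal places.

Balanced accuracy = mean of per-class recall.
  complaint: recall = 4/5 = 0.80000
  greeting: recall = 3/7 = 0.42857
  refund: recall = 7/10 = 0.70000
Mean = (0.80000 + 0.42857 + 0.70000) / 3 = 0.6429

0.6429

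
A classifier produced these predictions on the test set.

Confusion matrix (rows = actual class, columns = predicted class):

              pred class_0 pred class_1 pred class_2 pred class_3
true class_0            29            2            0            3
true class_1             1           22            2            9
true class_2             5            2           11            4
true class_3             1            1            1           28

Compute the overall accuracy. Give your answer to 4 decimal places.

0.7438

Accuracy = trace / total = (29+22+11+28=90) / 121 = 90/121 = 0.7438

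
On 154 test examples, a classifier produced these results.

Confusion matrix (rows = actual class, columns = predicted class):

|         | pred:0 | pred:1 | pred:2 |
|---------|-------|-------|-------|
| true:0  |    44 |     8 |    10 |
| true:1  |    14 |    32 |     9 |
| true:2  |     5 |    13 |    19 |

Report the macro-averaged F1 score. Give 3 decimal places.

Per-class F1 score (2·TP/(2·TP+FP+FN)):
  0: TP=44, FP=14+5=19, FN=8+10=18 → 88/125 = 0.7040
  1: TP=32, FP=8+13=21, FN=14+9=23 → 64/108 = 0.5926
  2: TP=19, FP=10+9=19, FN=5+13=18 → 38/75 = 0.5067
Macro-F1 score = mean = (0.7040 + 0.5926 + 0.5067) / 3 = 0.601

0.601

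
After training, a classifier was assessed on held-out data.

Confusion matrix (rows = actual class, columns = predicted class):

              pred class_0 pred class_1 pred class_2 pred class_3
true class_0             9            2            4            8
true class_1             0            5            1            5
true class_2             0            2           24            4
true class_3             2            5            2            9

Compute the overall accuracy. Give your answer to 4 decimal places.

Accuracy = trace / total = (9+5+24+9=47) / 82 = 47/82 = 0.5732

0.5732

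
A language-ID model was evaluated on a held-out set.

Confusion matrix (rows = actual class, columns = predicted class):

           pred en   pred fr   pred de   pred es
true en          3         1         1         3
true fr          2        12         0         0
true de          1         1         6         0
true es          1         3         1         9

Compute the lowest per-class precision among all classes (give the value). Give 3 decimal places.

Per-class precision (TP/(TP+FP)):
  en: TP=3, FP=2+1+1=4 → 3/7 = 0.4286
  fr: TP=12, FP=1+1+3=5 → 12/17 = 0.7059
  de: TP=6, FP=1+0+1=2 → 6/8 = 0.7500
  es: TP=9, FP=3+0+0=3 → 9/12 = 0.7500
Lowest is class 'en' with precision = 0.429.

0.429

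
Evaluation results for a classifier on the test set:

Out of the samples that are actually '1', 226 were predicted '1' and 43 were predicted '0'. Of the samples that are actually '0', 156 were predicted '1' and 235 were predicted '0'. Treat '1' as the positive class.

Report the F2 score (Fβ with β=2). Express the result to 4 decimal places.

0.7750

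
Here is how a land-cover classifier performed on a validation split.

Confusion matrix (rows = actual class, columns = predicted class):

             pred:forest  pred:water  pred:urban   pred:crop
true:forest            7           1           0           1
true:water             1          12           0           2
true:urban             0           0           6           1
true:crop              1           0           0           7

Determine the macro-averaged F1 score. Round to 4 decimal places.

Per-class F1 score (2·TP/(2·TP+FP+FN)):
  forest: TP=7, FP=1+0+1=2, FN=1+0+1=2 → 14/18 = 0.77778
  water: TP=12, FP=1+0+0=1, FN=1+0+2=3 → 24/28 = 0.85714
  urban: TP=6, FP=0+0+0=0, FN=0+0+1=1 → 12/13 = 0.92308
  crop: TP=7, FP=1+2+1=4, FN=1+0+0=1 → 14/19 = 0.73684
Macro-F1 score = mean = (0.77778 + 0.85714 + 0.92308 + 0.73684) / 4 = 0.8237

0.8237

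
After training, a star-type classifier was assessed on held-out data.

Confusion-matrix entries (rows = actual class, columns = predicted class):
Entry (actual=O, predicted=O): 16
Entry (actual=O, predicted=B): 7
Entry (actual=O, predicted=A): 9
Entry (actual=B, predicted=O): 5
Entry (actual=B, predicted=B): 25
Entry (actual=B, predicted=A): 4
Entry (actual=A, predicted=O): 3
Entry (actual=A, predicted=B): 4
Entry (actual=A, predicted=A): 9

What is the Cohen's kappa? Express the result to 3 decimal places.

Observed agreement pₒ = trace/N = 50/82 = 0.6098
Expected agreement pₑ = Σ (rowᵢ·colᵢ)/N² = (32·24 + 34·36 + 16·22)/82² = 0.3486
κ = (pₒ − pₑ)/(1 − pₑ) = (0.6098 − 0.3486)/(1 − 0.3486) = 0.401

0.401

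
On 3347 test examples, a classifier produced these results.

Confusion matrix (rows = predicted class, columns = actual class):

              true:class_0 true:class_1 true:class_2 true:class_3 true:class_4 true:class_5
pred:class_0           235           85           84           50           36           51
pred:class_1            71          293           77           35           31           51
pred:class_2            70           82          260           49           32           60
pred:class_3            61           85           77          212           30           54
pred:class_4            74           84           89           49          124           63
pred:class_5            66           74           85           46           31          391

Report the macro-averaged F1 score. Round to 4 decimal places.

0.4414

Per-class F1 score (2·TP/(2·TP+FP+FN)):
  class_0: TP=235, FP=85+84+50+36+51=306, FN=71+70+61+74+66=342 → 470/1118 = 0.42039
  class_1: TP=293, FP=71+77+35+31+51=265, FN=85+82+85+84+74=410 → 586/1261 = 0.46471
  class_2: TP=260, FP=70+82+49+32+60=293, FN=84+77+77+89+85=412 → 520/1225 = 0.42449
  class_3: TP=212, FP=61+85+77+30+54=307, FN=50+35+49+49+46=229 → 424/960 = 0.44167
  class_4: TP=124, FP=74+84+89+49+63=359, FN=36+31+32+30+31=160 → 248/767 = 0.32334
  class_5: TP=391, FP=66+74+85+46+31=302, FN=51+51+60+54+63=279 → 782/1363 = 0.57373
Macro-F1 score = mean = (0.42039 + 0.46471 + 0.42449 + 0.44167 + 0.32334 + 0.57373) / 6 = 0.4414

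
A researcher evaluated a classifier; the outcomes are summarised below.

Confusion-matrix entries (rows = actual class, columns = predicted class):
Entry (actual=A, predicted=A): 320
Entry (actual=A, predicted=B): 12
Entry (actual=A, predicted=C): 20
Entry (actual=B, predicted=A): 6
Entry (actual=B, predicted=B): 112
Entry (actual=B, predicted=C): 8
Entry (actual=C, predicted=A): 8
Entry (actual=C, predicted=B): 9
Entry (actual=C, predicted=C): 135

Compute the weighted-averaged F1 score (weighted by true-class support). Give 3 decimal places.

0.901

Per-class F1 score (2·TP/(2·TP+FP+FN)):
  A: TP=320, FP=6+8=14, FN=12+20=32 → 640/686 = 0.9329
  B: TP=112, FP=12+9=21, FN=6+8=14 → 224/259 = 0.8649
  C: TP=135, FP=20+8=28, FN=8+9=17 → 270/315 = 0.8571
Weighted-F1 score = Σ (supportᵢ/N)·F1 scoreᵢ with N=630: (352/630)·0.9329 + (126/630)·0.8649 + (152/630)·0.8571 = 0.901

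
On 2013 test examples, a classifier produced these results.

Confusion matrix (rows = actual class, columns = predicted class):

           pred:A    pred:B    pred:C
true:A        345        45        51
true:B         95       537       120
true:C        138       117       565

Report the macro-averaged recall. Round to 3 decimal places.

0.728

Per-class recall (TP/(TP+FN)):
  A: TP=345, FN=45+51=96 → 345/441 = 0.7823
  B: TP=537, FN=95+120=215 → 537/752 = 0.7141
  C: TP=565, FN=138+117=255 → 565/820 = 0.6890
Macro-recall = mean = (0.7823 + 0.7141 + 0.6890) / 3 = 0.728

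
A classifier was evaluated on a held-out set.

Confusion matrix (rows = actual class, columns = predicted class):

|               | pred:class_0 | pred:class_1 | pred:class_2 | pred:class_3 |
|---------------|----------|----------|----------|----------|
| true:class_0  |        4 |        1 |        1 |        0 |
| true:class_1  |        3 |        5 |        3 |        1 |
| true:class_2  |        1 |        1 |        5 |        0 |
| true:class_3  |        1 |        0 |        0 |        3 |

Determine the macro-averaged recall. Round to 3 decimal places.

0.637

Per-class recall (TP/(TP+FN)):
  class_0: TP=4, FN=1+1+0=2 → 4/6 = 0.6667
  class_1: TP=5, FN=3+3+1=7 → 5/12 = 0.4167
  class_2: TP=5, FN=1+1+0=2 → 5/7 = 0.7143
  class_3: TP=3, FN=1+0+0=1 → 3/4 = 0.7500
Macro-recall = mean = (0.6667 + 0.4167 + 0.7143 + 0.7500) / 4 = 0.637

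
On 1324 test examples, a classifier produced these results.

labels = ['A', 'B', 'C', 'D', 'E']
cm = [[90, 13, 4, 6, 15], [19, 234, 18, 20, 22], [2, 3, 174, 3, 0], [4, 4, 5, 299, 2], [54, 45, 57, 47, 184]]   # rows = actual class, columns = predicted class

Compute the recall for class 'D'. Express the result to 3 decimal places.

Treat 'D' as positive and all other classes as negative.
recall = TP/(TP+FN).
D: TP=299, FN=4+4+5+2=15 → 299/314 = 0.9522

0.952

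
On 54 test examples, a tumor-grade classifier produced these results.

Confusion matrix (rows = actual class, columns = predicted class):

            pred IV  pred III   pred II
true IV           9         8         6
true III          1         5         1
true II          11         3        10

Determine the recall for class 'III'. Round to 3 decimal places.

0.714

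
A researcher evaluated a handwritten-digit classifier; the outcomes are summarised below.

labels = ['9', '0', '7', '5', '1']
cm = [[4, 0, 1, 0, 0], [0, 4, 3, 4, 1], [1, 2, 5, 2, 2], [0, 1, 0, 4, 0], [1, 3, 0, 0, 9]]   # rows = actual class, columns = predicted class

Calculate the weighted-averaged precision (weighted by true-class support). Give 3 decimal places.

Per-class precision (TP/(TP+FP)):
  9: TP=4, FP=0+1+0+1=2 → 4/6 = 0.6667
  0: TP=4, FP=0+2+1+3=6 → 4/10 = 0.4000
  7: TP=5, FP=1+3+0+0=4 → 5/9 = 0.5556
  5: TP=4, FP=0+4+2+0=6 → 4/10 = 0.4000
  1: TP=9, FP=0+1+2+0=3 → 9/12 = 0.7500
Weighted-precision = Σ (supportᵢ/N)·precisionᵢ with N=47: (5/47)·0.6667 + (12/47)·0.4000 + (12/47)·0.5556 + (5/47)·0.4000 + (13/47)·0.7500 = 0.565

0.565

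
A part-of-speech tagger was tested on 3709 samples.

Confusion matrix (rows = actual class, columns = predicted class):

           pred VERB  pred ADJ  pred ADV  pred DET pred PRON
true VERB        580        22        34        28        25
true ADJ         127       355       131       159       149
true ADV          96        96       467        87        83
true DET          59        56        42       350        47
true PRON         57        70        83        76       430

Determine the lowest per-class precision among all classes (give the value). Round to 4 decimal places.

0.5000

Per-class precision (TP/(TP+FP)):
  VERB: TP=580, FP=127+96+59+57=339 → 580/919 = 0.63112
  ADJ: TP=355, FP=22+96+56+70=244 → 355/599 = 0.59265
  ADV: TP=467, FP=34+131+42+83=290 → 467/757 = 0.61691
  DET: TP=350, FP=28+159+87+76=350 → 350/700 = 0.50000
  PRON: TP=430, FP=25+149+83+47=304 → 430/734 = 0.58583
Lowest is class 'DET' with precision = 0.5000.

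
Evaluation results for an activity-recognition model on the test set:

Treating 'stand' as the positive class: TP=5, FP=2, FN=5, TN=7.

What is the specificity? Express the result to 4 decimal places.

Specificity = TN/(TN+FP) = 7/(7+2) = 0.7778

0.7778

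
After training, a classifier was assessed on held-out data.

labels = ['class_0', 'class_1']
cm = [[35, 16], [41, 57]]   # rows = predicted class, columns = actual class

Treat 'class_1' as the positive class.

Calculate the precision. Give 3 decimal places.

0.582

Precision = TP/(TP+FP) = 57/(57+41) = 57/98 = 0.582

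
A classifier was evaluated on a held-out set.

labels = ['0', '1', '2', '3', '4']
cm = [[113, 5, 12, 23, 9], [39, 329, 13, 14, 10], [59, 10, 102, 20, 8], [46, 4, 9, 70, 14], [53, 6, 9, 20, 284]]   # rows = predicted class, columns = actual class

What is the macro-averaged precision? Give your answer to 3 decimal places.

Per-class precision (TP/(TP+FP)):
  0: TP=113, FP=5+12+23+9=49 → 113/162 = 0.6975
  1: TP=329, FP=39+13+14+10=76 → 329/405 = 0.8123
  2: TP=102, FP=59+10+20+8=97 → 102/199 = 0.5126
  3: TP=70, FP=46+4+9+14=73 → 70/143 = 0.4895
  4: TP=284, FP=53+6+9+20=88 → 284/372 = 0.7634
Macro-precision = mean = (0.6975 + 0.8123 + 0.5126 + 0.4895 + 0.7634) / 5 = 0.655

0.655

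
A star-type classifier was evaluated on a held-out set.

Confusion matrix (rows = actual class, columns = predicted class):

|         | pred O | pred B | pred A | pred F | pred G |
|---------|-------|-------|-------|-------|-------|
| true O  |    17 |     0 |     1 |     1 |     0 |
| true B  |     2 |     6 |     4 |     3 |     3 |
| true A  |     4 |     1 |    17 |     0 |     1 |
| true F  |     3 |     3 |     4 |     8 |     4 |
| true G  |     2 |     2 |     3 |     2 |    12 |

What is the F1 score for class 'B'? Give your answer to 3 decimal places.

0.400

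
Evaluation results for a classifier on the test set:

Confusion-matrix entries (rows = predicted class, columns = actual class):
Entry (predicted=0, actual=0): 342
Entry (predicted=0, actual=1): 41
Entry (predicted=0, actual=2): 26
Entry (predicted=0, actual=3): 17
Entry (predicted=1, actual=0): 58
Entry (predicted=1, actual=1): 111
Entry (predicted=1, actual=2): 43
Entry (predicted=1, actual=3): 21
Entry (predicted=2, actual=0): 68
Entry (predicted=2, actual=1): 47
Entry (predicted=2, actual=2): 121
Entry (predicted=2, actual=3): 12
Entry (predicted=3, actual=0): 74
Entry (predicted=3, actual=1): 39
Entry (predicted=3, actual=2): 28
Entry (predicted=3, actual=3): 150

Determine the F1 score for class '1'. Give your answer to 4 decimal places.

0.4713

One-vs-rest for '1': TP = diagonal; FP = other classes predicted '1'; FN = '1' predicted as other.
F1 score = 2·TP/(2·TP+FP+FN).
1: TP=111, FP=58+43+21=122, FN=41+47+39=127 → 222/471 = 0.47134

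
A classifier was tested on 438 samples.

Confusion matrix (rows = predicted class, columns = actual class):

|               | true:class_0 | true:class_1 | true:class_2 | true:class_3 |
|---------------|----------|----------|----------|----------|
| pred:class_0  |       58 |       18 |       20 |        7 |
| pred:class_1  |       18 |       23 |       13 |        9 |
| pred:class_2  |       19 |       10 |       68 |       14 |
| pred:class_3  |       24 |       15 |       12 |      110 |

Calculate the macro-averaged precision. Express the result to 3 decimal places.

0.556

Per-class precision (TP/(TP+FP)):
  class_0: TP=58, FP=18+20+7=45 → 58/103 = 0.5631
  class_1: TP=23, FP=18+13+9=40 → 23/63 = 0.3651
  class_2: TP=68, FP=19+10+14=43 → 68/111 = 0.6126
  class_3: TP=110, FP=24+15+12=51 → 110/161 = 0.6832
Macro-precision = mean = (0.5631 + 0.3651 + 0.6126 + 0.6832) / 4 = 0.556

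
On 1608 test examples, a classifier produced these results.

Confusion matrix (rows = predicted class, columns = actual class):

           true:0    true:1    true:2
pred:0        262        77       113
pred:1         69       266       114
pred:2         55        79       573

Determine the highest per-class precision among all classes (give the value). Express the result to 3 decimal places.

0.810

Per-class precision (TP/(TP+FP)):
  0: TP=262, FP=77+113=190 → 262/452 = 0.5796
  1: TP=266, FP=69+114=183 → 266/449 = 0.5924
  2: TP=573, FP=55+79=134 → 573/707 = 0.8105
Highest is class '2' with precision = 0.810.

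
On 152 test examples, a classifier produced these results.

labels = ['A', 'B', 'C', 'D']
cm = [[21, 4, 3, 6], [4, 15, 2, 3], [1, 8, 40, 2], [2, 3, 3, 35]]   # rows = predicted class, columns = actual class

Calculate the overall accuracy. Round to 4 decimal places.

0.7303

Accuracy = trace / total = (21+15+40+35=111) / 152 = 111/152 = 0.7303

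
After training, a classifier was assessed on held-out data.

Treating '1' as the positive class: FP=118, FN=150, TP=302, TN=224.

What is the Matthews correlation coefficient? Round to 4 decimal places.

0.3205

MCC = (TP·TN − FP·FN) / √((TP+FP)(TP+FN)(TN+FP)(TN+FN))
Numerator = 302·224 − 118·150 = 49948
Denominator = √(420·452·342·374) = √24282054720 = 155827.0025
MCC = 49948 / 155827.0025 = 0.3205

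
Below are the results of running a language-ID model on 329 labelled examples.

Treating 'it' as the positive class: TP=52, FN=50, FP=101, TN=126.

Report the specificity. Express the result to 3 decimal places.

Specificity = TN/(TN+FP) = 126/(126+101) = 0.555

0.555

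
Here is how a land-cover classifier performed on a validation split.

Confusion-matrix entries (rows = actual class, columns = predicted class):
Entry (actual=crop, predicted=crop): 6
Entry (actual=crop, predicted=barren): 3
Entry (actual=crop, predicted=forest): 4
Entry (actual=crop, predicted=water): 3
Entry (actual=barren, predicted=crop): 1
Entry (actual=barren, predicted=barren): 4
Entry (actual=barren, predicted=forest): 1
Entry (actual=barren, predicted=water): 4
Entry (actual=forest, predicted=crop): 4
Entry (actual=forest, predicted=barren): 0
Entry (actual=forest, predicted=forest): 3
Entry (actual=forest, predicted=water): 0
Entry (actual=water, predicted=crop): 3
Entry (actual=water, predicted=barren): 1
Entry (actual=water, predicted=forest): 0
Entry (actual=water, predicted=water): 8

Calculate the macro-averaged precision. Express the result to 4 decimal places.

0.4592

Per-class precision (TP/(TP+FP)):
  crop: TP=6, FP=1+4+3=8 → 6/14 = 0.42857
  barren: TP=4, FP=3+0+1=4 → 4/8 = 0.50000
  forest: TP=3, FP=4+1+0=5 → 3/8 = 0.37500
  water: TP=8, FP=3+4+0=7 → 8/15 = 0.53333
Macro-precision = mean = (0.42857 + 0.50000 + 0.37500 + 0.53333) / 4 = 0.4592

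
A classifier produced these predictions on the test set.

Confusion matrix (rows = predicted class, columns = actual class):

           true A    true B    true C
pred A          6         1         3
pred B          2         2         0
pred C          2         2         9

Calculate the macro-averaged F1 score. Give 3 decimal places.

0.588

Per-class F1 score (2·TP/(2·TP+FP+FN)):
  A: TP=6, FP=1+3=4, FN=2+2=4 → 12/20 = 0.6000
  B: TP=2, FP=2+0=2, FN=1+2=3 → 4/9 = 0.4444
  C: TP=9, FP=2+2=4, FN=3+0=3 → 18/25 = 0.7200
Macro-F1 score = mean = (0.6000 + 0.4444 + 0.7200) / 3 = 0.588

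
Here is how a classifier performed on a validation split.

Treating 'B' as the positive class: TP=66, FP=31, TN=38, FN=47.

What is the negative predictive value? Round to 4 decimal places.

NPV = TN/(TN+FN) = 38/(38+47) = 0.4471

0.4471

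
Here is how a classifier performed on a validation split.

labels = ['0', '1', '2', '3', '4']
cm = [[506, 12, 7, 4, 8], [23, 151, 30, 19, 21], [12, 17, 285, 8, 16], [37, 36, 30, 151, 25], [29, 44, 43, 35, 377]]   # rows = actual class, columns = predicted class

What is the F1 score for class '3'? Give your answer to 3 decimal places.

0.609

F1 score = 2·TP/(2·TP+FP+FN).
3: TP=151, FP=4+19+8+35=66, FN=37+36+30+25=128 → 302/496 = 0.6089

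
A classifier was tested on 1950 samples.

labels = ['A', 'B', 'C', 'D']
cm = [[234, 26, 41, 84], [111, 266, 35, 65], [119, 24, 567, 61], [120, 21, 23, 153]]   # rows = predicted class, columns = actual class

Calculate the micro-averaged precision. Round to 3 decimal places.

0.626

Micro-averaging pools counts across classes: ΣTP=1220, ΣFP=730, ΣFN=730.
Micro-precision = TP/(TP+FP) on pooled counts = 0.626 (equals overall accuracy in single-label multiclass).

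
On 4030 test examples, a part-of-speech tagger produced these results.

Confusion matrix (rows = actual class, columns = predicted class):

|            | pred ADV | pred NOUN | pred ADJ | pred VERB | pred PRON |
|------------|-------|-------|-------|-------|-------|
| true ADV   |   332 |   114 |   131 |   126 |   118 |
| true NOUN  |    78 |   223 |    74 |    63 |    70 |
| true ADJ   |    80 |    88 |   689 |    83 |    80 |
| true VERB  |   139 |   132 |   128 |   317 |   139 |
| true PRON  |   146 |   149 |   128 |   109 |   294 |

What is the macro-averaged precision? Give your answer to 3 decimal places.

0.443

Per-class precision (TP/(TP+FP)):
  ADV: TP=332, FP=78+80+139+146=443 → 332/775 = 0.4284
  NOUN: TP=223, FP=114+88+132+149=483 → 223/706 = 0.3159
  ADJ: TP=689, FP=131+74+128+128=461 → 689/1150 = 0.5991
  VERB: TP=317, FP=126+63+83+109=381 → 317/698 = 0.4542
  PRON: TP=294, FP=118+70+80+139=407 → 294/701 = 0.4194
Macro-precision = mean = (0.4284 + 0.3159 + 0.5991 + 0.4542 + 0.4194) / 5 = 0.443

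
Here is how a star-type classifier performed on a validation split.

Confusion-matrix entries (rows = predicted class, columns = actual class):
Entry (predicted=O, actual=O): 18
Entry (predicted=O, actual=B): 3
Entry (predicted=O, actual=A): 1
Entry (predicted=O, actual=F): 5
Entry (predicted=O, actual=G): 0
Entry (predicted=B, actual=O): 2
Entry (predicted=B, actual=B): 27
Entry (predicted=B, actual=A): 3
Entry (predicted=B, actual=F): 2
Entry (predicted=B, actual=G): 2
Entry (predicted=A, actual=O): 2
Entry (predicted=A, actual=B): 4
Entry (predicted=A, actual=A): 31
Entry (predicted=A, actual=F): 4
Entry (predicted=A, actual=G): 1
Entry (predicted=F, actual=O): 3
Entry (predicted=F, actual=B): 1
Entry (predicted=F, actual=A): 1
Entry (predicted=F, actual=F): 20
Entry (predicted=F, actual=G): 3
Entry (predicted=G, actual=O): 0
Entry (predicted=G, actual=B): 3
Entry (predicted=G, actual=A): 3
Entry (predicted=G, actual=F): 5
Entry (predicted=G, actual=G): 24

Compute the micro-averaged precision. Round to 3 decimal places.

0.714

Micro-averaging pools counts across classes: ΣTP=120, ΣFP=48, ΣFN=48.
Micro-precision = TP/(TP+FP) on pooled counts = 0.714 (equals overall accuracy in single-label multiclass).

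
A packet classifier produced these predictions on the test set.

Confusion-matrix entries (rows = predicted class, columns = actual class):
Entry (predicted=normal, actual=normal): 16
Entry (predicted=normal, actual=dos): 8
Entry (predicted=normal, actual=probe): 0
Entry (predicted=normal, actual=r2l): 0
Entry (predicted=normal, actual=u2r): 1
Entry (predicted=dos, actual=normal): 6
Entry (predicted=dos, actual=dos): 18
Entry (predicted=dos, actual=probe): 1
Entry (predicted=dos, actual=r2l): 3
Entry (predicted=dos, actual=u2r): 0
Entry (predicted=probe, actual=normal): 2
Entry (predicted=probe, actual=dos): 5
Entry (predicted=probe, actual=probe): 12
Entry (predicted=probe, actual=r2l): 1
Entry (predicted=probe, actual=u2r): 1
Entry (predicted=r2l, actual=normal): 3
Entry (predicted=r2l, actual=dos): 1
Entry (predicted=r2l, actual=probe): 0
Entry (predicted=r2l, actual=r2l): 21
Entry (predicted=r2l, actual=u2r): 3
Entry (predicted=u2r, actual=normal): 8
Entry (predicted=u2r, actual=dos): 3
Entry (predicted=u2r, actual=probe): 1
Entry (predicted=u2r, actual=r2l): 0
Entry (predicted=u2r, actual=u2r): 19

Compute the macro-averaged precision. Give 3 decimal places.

0.643

Per-class precision (TP/(TP+FP)):
  normal: TP=16, FP=8+0+0+1=9 → 16/25 = 0.6400
  dos: TP=18, FP=6+1+3+0=10 → 18/28 = 0.6429
  probe: TP=12, FP=2+5+1+1=9 → 12/21 = 0.5714
  r2l: TP=21, FP=3+1+0+3=7 → 21/28 = 0.7500
  u2r: TP=19, FP=8+3+1+0=12 → 19/31 = 0.6129
Macro-precision = mean = (0.6400 + 0.6429 + 0.5714 + 0.7500 + 0.6129) / 5 = 0.643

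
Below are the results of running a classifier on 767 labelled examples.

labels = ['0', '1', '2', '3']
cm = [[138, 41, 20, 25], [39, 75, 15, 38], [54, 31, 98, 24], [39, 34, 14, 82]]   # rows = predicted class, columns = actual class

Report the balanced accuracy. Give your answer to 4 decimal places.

Balanced accuracy = mean of per-class recall.
  0: recall = 138/270 = 0.51111
  1: recall = 75/181 = 0.41436
  2: recall = 98/147 = 0.66667
  3: recall = 82/169 = 0.48521
Mean = (0.51111 + 0.41436 + 0.66667 + 0.48521) / 4 = 0.5193

0.5193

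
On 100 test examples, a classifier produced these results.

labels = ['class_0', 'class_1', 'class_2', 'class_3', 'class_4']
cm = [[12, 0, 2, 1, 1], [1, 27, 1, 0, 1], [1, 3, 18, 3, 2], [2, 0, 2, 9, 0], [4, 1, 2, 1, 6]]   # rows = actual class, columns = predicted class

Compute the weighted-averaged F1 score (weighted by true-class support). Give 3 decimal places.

Per-class F1 score (2·TP/(2·TP+FP+FN)):
  class_0: TP=12, FP=1+1+2+4=8, FN=0+2+1+1=4 → 24/36 = 0.6667
  class_1: TP=27, FP=0+3+0+1=4, FN=1+1+0+1=3 → 54/61 = 0.8852
  class_2: TP=18, FP=2+1+2+2=7, FN=1+3+3+2=9 → 36/52 = 0.6923
  class_3: TP=9, FP=1+0+3+1=5, FN=2+0+2+0=4 → 18/27 = 0.6667
  class_4: TP=6, FP=1+1+2+0=4, FN=4+1+2+1=8 → 12/24 = 0.5000
Weighted-F1 score = Σ (supportᵢ/N)·F1 scoreᵢ with N=100: (16/100)·0.6667 + (30/100)·0.8852 + (27/100)·0.6923 + (13/100)·0.6667 + (14/100)·0.5000 = 0.716

0.716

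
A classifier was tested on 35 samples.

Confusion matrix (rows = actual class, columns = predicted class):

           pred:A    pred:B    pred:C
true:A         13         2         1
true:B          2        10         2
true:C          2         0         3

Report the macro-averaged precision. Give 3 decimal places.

Per-class precision (TP/(TP+FP)):
  A: TP=13, FP=2+2=4 → 13/17 = 0.7647
  B: TP=10, FP=2+0=2 → 10/12 = 0.8333
  C: TP=3, FP=1+2=3 → 3/6 = 0.5000
Macro-precision = mean = (0.7647 + 0.8333 + 0.5000) / 3 = 0.699

0.699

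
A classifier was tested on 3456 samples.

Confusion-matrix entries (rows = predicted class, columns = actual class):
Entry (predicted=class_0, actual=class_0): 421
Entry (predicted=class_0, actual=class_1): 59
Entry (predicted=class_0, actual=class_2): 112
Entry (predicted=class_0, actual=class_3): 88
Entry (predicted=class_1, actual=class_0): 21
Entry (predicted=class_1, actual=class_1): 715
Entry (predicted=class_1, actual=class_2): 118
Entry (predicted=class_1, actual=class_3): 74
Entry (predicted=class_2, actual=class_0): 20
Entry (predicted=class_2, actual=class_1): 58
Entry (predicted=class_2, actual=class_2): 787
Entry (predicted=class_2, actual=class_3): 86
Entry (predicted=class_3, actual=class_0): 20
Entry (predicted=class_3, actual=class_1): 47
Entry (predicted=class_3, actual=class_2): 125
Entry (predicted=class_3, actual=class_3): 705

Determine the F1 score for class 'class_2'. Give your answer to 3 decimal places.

0.752

F1 score = 2·TP/(2·TP+FP+FN).
class_2: TP=787, FP=20+58+86=164, FN=112+118+125=355 → 1574/2093 = 0.7520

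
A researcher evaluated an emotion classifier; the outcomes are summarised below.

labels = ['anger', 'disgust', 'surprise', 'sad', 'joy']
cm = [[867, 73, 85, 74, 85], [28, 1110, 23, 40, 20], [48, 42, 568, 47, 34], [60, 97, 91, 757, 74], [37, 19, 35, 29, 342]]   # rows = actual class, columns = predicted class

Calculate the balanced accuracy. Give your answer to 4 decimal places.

Balanced accuracy = mean of per-class recall.
  anger: recall = 867/1184 = 0.73226
  disgust: recall = 1110/1221 = 0.90909
  surprise: recall = 568/739 = 0.76861
  sad: recall = 757/1079 = 0.70158
  joy: recall = 342/462 = 0.74026
Mean = (0.73226 + 0.90909 + 0.76861 + 0.70158 + 0.74026) / 5 = 0.7704

0.7704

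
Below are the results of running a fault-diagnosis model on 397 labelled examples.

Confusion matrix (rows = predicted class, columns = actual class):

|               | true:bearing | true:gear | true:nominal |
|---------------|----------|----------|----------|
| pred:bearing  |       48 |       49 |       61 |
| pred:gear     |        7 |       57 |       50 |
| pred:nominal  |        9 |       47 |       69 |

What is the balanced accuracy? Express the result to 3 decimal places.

Balanced accuracy = mean of per-class recall.
  bearing: recall = 48/64 = 0.7500
  gear: recall = 57/153 = 0.3725
  nominal: recall = 69/180 = 0.3833
Mean = (0.7500 + 0.3725 + 0.3833) / 3 = 0.502

0.502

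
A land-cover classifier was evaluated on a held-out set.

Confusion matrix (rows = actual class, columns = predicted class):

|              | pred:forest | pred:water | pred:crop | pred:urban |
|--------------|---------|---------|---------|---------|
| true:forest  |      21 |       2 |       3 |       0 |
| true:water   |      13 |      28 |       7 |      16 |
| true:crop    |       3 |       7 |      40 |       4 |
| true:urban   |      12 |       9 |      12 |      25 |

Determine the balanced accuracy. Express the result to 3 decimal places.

Balanced accuracy = mean of per-class recall.
  forest: recall = 21/26 = 0.8077
  water: recall = 28/64 = 0.4375
  crop: recall = 40/54 = 0.7407
  urban: recall = 25/58 = 0.4310
Mean = (0.8077 + 0.4375 + 0.7407 + 0.4310) / 4 = 0.604

0.604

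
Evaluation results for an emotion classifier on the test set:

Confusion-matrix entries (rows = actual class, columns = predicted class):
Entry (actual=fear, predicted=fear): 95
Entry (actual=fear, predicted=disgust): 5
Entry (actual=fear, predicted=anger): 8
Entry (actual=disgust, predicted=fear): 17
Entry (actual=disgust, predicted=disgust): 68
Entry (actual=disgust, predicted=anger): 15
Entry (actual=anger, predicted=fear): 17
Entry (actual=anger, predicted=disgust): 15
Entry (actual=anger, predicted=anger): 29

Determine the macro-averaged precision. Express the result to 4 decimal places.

0.6890

Per-class precision (TP/(TP+FP)):
  fear: TP=95, FP=17+17=34 → 95/129 = 0.73643
  disgust: TP=68, FP=5+15=20 → 68/88 = 0.77273
  anger: TP=29, FP=8+15=23 → 29/52 = 0.55769
Macro-precision = mean = (0.73643 + 0.77273 + 0.55769) / 3 = 0.6890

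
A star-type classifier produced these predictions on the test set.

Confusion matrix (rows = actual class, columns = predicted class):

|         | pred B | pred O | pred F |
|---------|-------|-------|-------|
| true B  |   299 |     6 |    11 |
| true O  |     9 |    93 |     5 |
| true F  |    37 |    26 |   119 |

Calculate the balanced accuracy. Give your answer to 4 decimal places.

0.8231

Balanced accuracy = mean of per-class recall.
  B: recall = 299/316 = 0.94620
  O: recall = 93/107 = 0.86916
  F: recall = 119/182 = 0.65385
Mean = (0.94620 + 0.86916 + 0.65385) / 3 = 0.8231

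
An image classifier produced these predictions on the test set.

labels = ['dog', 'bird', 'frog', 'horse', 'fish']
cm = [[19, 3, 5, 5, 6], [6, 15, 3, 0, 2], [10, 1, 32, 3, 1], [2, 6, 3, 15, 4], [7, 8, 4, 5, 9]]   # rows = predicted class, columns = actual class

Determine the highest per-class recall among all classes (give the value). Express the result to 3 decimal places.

0.681

Per-class recall (TP/(TP+FN)):
  dog: TP=19, FN=6+10+2+7=25 → 19/44 = 0.4318
  bird: TP=15, FN=3+1+6+8=18 → 15/33 = 0.4545
  frog: TP=32, FN=5+3+3+4=15 → 32/47 = 0.6809
  horse: TP=15, FN=5+0+3+5=13 → 15/28 = 0.5357
  fish: TP=9, FN=6+2+1+4=13 → 9/22 = 0.4091
Highest is class 'frog' with recall = 0.681.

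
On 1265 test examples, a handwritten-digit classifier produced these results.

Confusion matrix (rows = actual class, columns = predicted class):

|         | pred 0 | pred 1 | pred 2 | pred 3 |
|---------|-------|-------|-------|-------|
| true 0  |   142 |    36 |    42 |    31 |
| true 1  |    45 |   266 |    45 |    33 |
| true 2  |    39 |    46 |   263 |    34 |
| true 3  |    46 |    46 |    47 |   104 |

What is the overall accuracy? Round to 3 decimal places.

0.613

Accuracy = trace / total = (142+266+263+104=775) / 1265 = 775/1265 = 0.613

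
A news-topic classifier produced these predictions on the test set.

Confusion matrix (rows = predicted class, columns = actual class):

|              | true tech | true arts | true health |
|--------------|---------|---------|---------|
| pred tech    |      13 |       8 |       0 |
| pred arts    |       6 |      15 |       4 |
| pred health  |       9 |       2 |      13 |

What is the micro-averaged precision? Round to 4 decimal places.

0.5857

Micro-averaging pools counts across classes: ΣTP=41, ΣFP=29, ΣFN=29.
Micro-precision = TP/(TP+FP) on pooled counts = 0.5857 (equals overall accuracy in single-label multiclass).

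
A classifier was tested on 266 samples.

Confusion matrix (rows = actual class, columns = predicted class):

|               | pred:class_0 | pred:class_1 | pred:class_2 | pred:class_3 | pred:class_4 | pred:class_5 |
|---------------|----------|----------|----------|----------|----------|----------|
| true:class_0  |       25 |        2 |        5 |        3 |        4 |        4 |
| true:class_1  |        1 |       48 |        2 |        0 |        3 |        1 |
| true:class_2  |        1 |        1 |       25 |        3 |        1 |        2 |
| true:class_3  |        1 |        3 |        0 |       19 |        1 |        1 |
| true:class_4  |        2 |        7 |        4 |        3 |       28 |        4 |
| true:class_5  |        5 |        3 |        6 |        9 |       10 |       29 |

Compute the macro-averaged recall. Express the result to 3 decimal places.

0.670

Per-class recall (TP/(TP+FN)):
  class_0: TP=25, FN=2+5+3+4+4=18 → 25/43 = 0.5814
  class_1: TP=48, FN=1+2+0+3+1=7 → 48/55 = 0.8727
  class_2: TP=25, FN=1+1+3+1+2=8 → 25/33 = 0.7576
  class_3: TP=19, FN=1+3+0+1+1=6 → 19/25 = 0.7600
  class_4: TP=28, FN=2+7+4+3+4=20 → 28/48 = 0.5833
  class_5: TP=29, FN=5+3+6+9+10=33 → 29/62 = 0.4677
Macro-recall = mean = (0.5814 + 0.8727 + 0.7576 + 0.7600 + 0.5833 + 0.4677) / 6 = 0.670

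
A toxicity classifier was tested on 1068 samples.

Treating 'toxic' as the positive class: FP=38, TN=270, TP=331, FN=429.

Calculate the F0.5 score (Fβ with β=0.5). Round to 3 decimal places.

0.740

Fβ = (1+β²)·TP / ((1+β²)·TP + β²·FN + FP), with β²=1/4
= 1.25·331 / (1.25·331 + 0.25·429 + 38) = 0.740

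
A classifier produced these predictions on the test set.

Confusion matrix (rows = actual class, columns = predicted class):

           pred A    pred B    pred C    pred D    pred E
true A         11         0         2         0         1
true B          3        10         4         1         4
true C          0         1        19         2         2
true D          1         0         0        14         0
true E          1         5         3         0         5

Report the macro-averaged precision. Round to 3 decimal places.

Per-class precision (TP/(TP+FP)):
  A: TP=11, FP=3+0+1+1=5 → 11/16 = 0.6875
  B: TP=10, FP=0+1+0+5=6 → 10/16 = 0.6250
  C: TP=19, FP=2+4+0+3=9 → 19/28 = 0.6786
  D: TP=14, FP=0+1+2+0=3 → 14/17 = 0.8235
  E: TP=5, FP=1+4+2+0=7 → 5/12 = 0.4167
Macro-precision = mean = (0.6875 + 0.6250 + 0.6786 + 0.8235 + 0.4167) / 5 = 0.646

0.646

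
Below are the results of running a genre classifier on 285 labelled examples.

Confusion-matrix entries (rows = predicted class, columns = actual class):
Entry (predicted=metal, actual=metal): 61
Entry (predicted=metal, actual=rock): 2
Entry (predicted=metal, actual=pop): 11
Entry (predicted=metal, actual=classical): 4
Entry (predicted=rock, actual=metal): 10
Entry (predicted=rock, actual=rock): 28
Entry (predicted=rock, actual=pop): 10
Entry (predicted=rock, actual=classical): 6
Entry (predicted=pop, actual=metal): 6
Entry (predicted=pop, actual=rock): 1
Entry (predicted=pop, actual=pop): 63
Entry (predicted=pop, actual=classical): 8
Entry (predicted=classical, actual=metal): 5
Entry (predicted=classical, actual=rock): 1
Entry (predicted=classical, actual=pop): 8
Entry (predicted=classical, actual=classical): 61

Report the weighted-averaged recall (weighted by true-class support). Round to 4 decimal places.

0.7474

Per-class recall (TP/(TP+FN)):
  metal: TP=61, FN=10+6+5=21 → 61/82 = 0.74390
  rock: TP=28, FN=2+1+1=4 → 28/32 = 0.87500
  pop: TP=63, FN=11+10+8=29 → 63/92 = 0.68478
  classical: TP=61, FN=4+6+8=18 → 61/79 = 0.77215
Weighted-recall = Σ (supportᵢ/N)·recallᵢ with N=285: (82/285)·0.74390 + (32/285)·0.87500 + (92/285)·0.68478 + (79/285)·0.77215 = 0.7474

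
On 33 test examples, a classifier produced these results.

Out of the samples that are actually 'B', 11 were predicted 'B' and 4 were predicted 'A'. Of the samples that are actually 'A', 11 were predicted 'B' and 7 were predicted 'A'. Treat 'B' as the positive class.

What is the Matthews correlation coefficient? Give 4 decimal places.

0.1291

MCC = (TP·TN − FP·FN) / √((TP+FP)(TP+FN)(TN+FP)(TN+FN))
Numerator = 11·7 − 11·4 = 33
Denominator = √(22·15·18·11) = √65340 = 255.6169
MCC = 33 / 255.6169 = 0.1291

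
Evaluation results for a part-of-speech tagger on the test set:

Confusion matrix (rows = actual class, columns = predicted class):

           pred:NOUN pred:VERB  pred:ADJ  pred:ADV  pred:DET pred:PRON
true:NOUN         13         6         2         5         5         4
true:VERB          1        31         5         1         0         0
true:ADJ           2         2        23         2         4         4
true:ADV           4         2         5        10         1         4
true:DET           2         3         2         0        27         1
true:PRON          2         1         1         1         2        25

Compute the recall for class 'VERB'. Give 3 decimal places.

recall = TP/(TP+FN).
VERB: TP=31, FN=1+5+1+0+0=7 → 31/38 = 0.8158

0.816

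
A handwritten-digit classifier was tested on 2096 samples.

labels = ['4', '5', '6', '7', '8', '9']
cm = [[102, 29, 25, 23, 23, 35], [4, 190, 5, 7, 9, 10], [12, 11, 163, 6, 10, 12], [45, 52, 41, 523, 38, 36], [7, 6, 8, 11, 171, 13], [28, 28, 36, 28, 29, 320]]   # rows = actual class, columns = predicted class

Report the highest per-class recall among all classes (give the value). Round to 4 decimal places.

0.8444

Per-class recall (TP/(TP+FN)):
  4: TP=102, FN=29+25+23+23+35=135 → 102/237 = 0.43038
  5: TP=190, FN=4+5+7+9+10=35 → 190/225 = 0.84444
  6: TP=163, FN=12+11+6+10+12=51 → 163/214 = 0.76168
  7: TP=523, FN=45+52+41+38+36=212 → 523/735 = 0.71156
  8: TP=171, FN=7+6+8+11+13=45 → 171/216 = 0.79167
  9: TP=320, FN=28+28+36+28+29=149 → 320/469 = 0.68230
Highest is class '5' with recall = 0.8444.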